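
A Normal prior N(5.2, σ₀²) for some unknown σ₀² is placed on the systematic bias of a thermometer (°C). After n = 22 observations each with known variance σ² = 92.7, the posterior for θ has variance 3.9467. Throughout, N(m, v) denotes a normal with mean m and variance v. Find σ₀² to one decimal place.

σ₀² = 62.3

For the Normal–Normal model with known σ², precisions add: τ_n = τ₀ + n/σ².
So 1/σ₀² = 1/3.9467 − 22/92.7 = 0.253376 − 0.237325 = 0.016051.
Hence σ₀² = 1/0.016051 ≈ 62.3.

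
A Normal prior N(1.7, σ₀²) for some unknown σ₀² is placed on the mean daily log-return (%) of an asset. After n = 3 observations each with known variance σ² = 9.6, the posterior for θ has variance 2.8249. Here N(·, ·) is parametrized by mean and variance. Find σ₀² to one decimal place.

For the Normal–Normal model with known σ², precisions add: τ_n = τ₀ + n/σ².
So 1/σ₀² = 1/2.8249 − 3/9.6 = 0.353995 − 0.312500 = 0.041495.
Hence σ₀² = 1/0.041495 ≈ 24.1.

σ₀² = 24.1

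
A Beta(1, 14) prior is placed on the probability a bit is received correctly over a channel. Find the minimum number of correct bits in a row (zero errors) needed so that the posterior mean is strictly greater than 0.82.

After k correct bits and 0 errors the posterior is Beta(1+k, 14), with mean (1+k)/(1+14+k).
Set (1+k)/(15+k) > 0.82 and solve: k > (0.82·15 − 1)/(1 − 0.82) = 62.778.
The smallest integer exceeding 62.778 is 63.

k = 63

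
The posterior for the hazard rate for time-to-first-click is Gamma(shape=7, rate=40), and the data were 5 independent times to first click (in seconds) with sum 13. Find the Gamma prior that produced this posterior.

For an exponential likelihood with a Gamma(α, β) prior on the rate, n observations with total T give posterior Gamma(α+n, β+T).
So α = 7 − 5 = 2 and β = 40 − 13 = 27.

Gamma(shape=2, rate=27)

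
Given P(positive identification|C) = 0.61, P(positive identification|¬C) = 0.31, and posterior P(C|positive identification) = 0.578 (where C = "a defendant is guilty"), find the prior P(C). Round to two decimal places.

Bayes' rule in odds form gives O(C|E) = O(C)·[P(E|C)/P(E|¬C)], hence O(C) = O(C|E)/LR.
Posterior odds = 0.578/(1−0.578) = 1.3697. LR = 0.61/0.31 = 1.9677.
Prior odds = 1.3697/1.9677 = 0.6961, so P(C) = 0.6961/(1+0.6961) ≈ 0.41.

P(C) = 0.41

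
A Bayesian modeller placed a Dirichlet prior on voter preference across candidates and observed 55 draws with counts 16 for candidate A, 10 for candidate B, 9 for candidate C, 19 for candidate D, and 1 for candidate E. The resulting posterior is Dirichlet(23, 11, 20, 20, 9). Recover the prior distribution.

For a Dirichlet(α) prior with multinomial counts c, the posterior is Dirichlet(α + c) componentwise.
Subtract each count from the matching posterior parameter: 23−16=7, 11−10=1, 20−9=11, 20−19=1, 9−1=8.

Dirichlet(7, 1, 11, 1, 8)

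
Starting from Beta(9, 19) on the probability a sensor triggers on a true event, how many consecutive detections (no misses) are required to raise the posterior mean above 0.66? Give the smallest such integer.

After k detections and 0 misses the posterior is Beta(9+k, 19), with mean (9+k)/(9+19+k).
Set (9+k)/(28+k) > 0.66 and solve: k > (0.66·28 − 9)/(1 − 0.66) = 27.882.
The smallest integer exceeding 27.882 is 28, and checking k=28: (37)/(56) = 0.6607 > 0.66.

k = 28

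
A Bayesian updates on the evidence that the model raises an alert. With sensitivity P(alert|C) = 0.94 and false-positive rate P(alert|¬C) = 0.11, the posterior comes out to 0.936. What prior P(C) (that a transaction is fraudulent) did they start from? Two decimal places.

P(C) = 0.63

In odds form, posterior odds = prior odds × likelihood ratio, so prior odds = posterior odds ÷ LR.
Posterior odds = 0.936/(1−0.936) = 14.6250. LR = 0.94/0.11 = 8.5455.
Prior odds = 14.6250/8.5455 = 1.7114, so P(C) = 1.7114/(1+1.7114) ≈ 0.63.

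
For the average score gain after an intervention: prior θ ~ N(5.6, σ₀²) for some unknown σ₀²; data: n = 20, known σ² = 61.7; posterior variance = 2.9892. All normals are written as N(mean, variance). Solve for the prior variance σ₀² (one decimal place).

σ₀² = 96.3

For the Normal–Normal model with known σ², precisions add: τ_n = τ₀ + n/σ².
So 1/σ₀² = 1/2.9892 − 20/61.7 = 0.334538 − 0.324149 = 0.010389.
Hence σ₀² = 1/0.010389 ≈ 96.3.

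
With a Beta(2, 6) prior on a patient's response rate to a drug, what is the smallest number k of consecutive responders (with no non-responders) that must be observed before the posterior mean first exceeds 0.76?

k = 18

After k responders and 0 non-responders the posterior is Beta(2+k, 6), with mean (2+k)/(2+6+k).
Set (2+k)/(8+k) > 0.76 and solve: k > (0.76·8 − 2)/(1 − 0.76) = 17.000.
The smallest integer exceeding 17.000 is 18, and checking k=18: (20)/(26) = 0.7692 > 0.76.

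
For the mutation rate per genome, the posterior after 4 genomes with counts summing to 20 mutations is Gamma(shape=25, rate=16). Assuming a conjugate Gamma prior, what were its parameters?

Gamma–Poisson conjugacy: posterior shape = α + Σxᵢ, posterior rate = β + n.
So α = 25 − 20 = 5 and β = 16 − 4 = 12.

Gamma(shape=5, rate=12)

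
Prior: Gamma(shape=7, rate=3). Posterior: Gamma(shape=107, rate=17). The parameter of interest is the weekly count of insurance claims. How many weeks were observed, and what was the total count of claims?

A Gamma(α, β) prior (rate parametrization) on a Poisson rate with n observations summing to S gives posterior Gamma(α+S, β+n).
Matching: Σxᵢ = 107 − 7 = 100 and n = 17 − 3 = 14.

n = 14 weeks with total 100 claims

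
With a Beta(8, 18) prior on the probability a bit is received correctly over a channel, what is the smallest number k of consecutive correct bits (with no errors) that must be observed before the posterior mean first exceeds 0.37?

k = 3

After k correct bits and 0 errors the posterior is Beta(8+k, 18), with mean (8+k)/(8+18+k).
Set (8+k)/(26+k) > 0.37 and solve: k > (0.37·26 − 8)/(1 − 0.37) = 2.571.
The smallest integer exceeding 2.571 is 3.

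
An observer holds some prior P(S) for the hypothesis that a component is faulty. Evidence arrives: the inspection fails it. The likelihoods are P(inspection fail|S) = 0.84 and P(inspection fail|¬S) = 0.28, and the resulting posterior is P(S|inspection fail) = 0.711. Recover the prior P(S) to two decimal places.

P(S) = 0.45

Bayes' rule in odds form gives O(S|E) = O(S)·[P(E|S)/P(E|¬S)], hence O(S) = O(S|E)/LR.
Posterior odds = 0.711/(1−0.711) = 2.4602. LR = 0.84/0.28 = 3.0000.
Prior odds = 2.4602/3.0000 = 0.8201, so P(S) = 0.8201/(1+0.8201) ≈ 0.45.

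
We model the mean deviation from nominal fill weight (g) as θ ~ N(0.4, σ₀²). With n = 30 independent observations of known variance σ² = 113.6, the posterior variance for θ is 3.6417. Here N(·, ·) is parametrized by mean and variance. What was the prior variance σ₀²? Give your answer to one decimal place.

Posterior precision equals prior precision plus data precision: 1/σ_n² = 1/σ₀² + n/σ².
So 1/σ₀² = 1/3.6417 − 30/113.6 = 0.274597 − 0.264085 = 0.010512.
Hence σ₀² = 1/0.010512 ≈ 95.1.

σ₀² = 95.1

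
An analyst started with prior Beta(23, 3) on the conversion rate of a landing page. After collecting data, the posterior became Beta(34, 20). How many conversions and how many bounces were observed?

Beta is conjugate to the binomial likelihood: posterior = Beta(a+s, b+f).
So s = 34 − 23 = 11 and f = 20 − 3 = 17.

11 conversions and 17 bounces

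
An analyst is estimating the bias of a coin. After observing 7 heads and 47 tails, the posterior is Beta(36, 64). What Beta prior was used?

Beta(29, 17)

A Beta(a, b) prior with s successes and f failures in binomial data gives a Beta(a+s, b+f) posterior.
Subtract the data counts: 36−7=29, 64−47=17.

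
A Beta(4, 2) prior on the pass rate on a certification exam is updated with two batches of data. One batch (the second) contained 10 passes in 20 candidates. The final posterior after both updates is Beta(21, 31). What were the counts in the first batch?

Sequential conjugate updates are equivalent to a single update on the pooled data, so total successes = posterior α − prior α and total failures = posterior β − prior β.
Total across both batches: 21−4=17 passes, 31−2=29 failures.
Subtract the second batch: 17−10=7 passes and 29−10=19 failures.

7 passes and 19 failures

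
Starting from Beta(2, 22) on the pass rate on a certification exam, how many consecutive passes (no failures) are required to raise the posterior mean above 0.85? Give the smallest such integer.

k = 123

After k passes and 0 failures the posterior is Beta(2+k, 22), with mean (2+k)/(2+22+k).
Set (2+k)/(24+k) > 0.85 and solve: k > (0.85·24 − 2)/(1 − 0.85) = 122.667.
The smallest integer exceeding 122.667 is 123.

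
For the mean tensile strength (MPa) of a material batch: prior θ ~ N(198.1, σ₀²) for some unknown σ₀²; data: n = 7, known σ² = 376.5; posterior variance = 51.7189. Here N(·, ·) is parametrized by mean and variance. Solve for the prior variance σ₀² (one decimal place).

For the Normal–Normal model with known σ², precisions add: τ_n = τ₀ + n/σ².
So 1/σ₀² = 1/51.7189 − 7/376.5 = 0.019335 − 0.018592 = 0.000743.
Hence σ₀² = 1/0.000743 ≈ 1345.9.

σ₀² = 1345.9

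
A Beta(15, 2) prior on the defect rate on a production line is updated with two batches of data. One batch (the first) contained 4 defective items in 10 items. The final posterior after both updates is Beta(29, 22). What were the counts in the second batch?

Sequential conjugate updates are equivalent to a single update on the pooled data, so total successes = posterior α − prior α and total failures = posterior β − prior β.
Total across both batches: 29−15=14 defective items, 22−2=20 good items.
Subtract the first batch: 14−4=10 defective items and 20−6=14 good items.

10 defective items and 14 good items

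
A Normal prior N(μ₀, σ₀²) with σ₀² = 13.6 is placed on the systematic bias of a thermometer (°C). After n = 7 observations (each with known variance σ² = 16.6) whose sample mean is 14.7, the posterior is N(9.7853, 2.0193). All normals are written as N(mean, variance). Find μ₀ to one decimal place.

The posterior mean is a precision-weighted average: μ_n = (τ₀μ₀ + τ_data·x̄)/(τ₀+τ_data), with τ₀=1/σ₀² and τ_data=n/σ².
Here τ₀ = 1/13.6 = 0.073529 and τ_data = 7/16.6 = 0.421687, so τ_n = 0.495216.
Rearranging for μ₀: μ₀ = (μ_n·τ_n − τ_data·x̄)/τ₀ = (9.7853·0.495216 − 0.421687·14.7) / 0.073529 = -1.352962/0.073529 ≈ -18.4.

μ₀ = -18.4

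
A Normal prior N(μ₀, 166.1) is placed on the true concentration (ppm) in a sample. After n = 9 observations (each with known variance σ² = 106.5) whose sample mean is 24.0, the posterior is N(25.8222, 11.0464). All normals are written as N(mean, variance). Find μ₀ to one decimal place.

μ₀ = 51.4

With known observation variance, the Normal–Normal posterior has precision τ_n = τ₀ + n/σ² and mean μ_n = (τ₀μ₀ + (n/σ²)x̄)/τ_n.
Here τ₀ = 1/166.1 = 0.006020 and τ_data = 9/106.5 = 0.084507, so τ_n = 0.090527.
Rearranging for μ₀: μ₀ = (μ_n·τ_n − τ_data·x̄)/τ₀ = (25.8222·0.090527 − 0.084507·24.0) / 0.006020 = 0.309438/0.006020 ≈ 51.4.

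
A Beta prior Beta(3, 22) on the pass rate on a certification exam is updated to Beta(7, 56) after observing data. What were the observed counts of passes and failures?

4 passes and 34 failures

A Beta(a, b) prior with s successes and f failures in binomial data gives a Beta(a+s, b+f) posterior.
Match parameters: s=7−3=4, f=56−22=34.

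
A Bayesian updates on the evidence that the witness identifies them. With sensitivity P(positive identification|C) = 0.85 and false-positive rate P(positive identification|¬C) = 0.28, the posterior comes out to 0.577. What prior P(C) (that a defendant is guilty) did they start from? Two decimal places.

P(C) = 0.31

Bayes' rule in odds form gives O(C|E) = O(C)·[P(E|C)/P(E|¬C)], hence O(C) = O(C|E)/LR.
Posterior odds = 0.577/(1−0.577) = 1.3641. LR = 0.85/0.28 = 3.0357.
Prior odds = 1.3641/3.0357 = 0.4494, so P(C) = 0.4494/(1+0.4494) ≈ 0.31.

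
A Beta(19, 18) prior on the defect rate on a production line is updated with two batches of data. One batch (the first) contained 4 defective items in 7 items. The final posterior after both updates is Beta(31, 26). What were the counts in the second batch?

8 defective items and 5 good items

Sequential conjugate updates are equivalent to a single update on the pooled data, so total successes = posterior α − prior α and total failures = posterior β − prior β.
Total across both batches: 31−19=12 defective items, 26−18=8 good items.
Subtract the first batch: 12−4=8 defective items and 8−3=5 good items.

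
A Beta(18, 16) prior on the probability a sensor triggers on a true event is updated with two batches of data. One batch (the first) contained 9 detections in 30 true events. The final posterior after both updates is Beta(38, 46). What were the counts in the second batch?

Because Beta–binomial updating is additive in the counts, the combined data contributed (α_post−α_prior, β_post−β_prior) successes and failures.
Total across both batches: 38−18=20 detections, 46−16=30 misses.
Subtract the first batch: 20−9=11 detections and 30−21=9 misses.

11 detections and 9 misses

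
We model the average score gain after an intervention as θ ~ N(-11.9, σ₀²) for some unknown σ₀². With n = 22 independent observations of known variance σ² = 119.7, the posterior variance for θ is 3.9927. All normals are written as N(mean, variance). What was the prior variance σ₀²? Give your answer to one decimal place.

For the Normal–Normal model with known σ², precisions add: τ_n = τ₀ + n/σ².
So 1/σ₀² = 1/3.9927 − 22/119.7 = 0.250457 − 0.183793 = 0.066664.
Hence σ₀² = 1/0.066664 ≈ 15.0.

σ₀² = 15.0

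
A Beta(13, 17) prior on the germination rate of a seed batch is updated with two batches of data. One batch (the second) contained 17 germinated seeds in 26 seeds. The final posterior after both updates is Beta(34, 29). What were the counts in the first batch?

4 germinated seeds and 3 non-germinating seeds

Sequential conjugate updates are equivalent to a single update on the pooled data, so total successes = posterior α − prior α and total failures = posterior β − prior β.
Total across both batches: 34−13=21 germinated seeds, 29−17=12 non-germinating seeds.
Subtract the second batch: 21−17=4 germinated seeds and 12−9=3 non-germinating seeds.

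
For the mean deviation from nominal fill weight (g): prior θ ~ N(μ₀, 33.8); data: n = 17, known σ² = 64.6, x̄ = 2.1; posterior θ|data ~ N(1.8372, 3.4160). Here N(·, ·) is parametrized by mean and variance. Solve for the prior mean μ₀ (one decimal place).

With known observation variance, the Normal–Normal posterior has precision τ_n = τ₀ + n/σ² and mean μ_n = (τ₀μ₀ + (n/σ²)x̄)/τ_n.
Here τ₀ = 1/33.8 = 0.029586 and τ_data = 17/64.6 = 0.263158, so τ_n = 0.292744.
Rearranging for μ₀: μ₀ = (μ_n·τ_n − τ_data·x̄)/τ₀ = (1.8372·0.292744 − 0.263158·2.1) / 0.029586 = -0.014803/0.029586 ≈ -0.5.

μ₀ = -0.5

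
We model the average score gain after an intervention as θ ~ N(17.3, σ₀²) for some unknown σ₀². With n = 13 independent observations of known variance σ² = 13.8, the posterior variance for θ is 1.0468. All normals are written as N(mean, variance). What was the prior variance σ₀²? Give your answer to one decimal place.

For the Normal–Normal model with known σ², precisions add: τ_n = τ₀ + n/σ².
So 1/σ₀² = 1/1.0468 − 13/13.8 = 0.955292 − 0.942029 = 0.013263.
Hence σ₀² = 1/0.013263 ≈ 75.4.

σ₀² = 75.4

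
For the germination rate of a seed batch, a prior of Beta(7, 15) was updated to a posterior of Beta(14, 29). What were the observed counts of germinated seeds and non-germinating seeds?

7 germinated seeds and 14 non-germinating seeds

Under Beta–binomial conjugacy the posterior parameters are (a+s, b+f).
So s = 14 − 7 = 7 and f = 29 − 15 = 14.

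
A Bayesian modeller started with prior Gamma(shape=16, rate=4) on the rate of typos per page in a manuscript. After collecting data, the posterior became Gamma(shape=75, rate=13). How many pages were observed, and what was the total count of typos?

n = 9 pages with total 59 typos

A Gamma(α, β) prior (rate parametrization) on a Poisson rate with n observations summing to S gives posterior Gamma(α+S, β+n).
Matching: Σxᵢ = 75 − 16 = 59 and n = 13 − 4 = 9.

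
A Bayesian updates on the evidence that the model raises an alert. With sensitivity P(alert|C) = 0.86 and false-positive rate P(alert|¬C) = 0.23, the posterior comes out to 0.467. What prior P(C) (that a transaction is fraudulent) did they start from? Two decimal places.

P(C) = 0.19

Bayes' rule in odds form gives O(C|E) = O(C)·[P(E|C)/P(E|¬C)], hence O(C) = O(C|E)/LR.
Posterior odds = 0.467/(1−0.467) = 0.8762. LR = 0.86/0.23 = 3.7391.
Prior odds = 0.8762/3.7391 = 0.2343, so P(C) = 0.2343/(1+0.2343) ≈ 0.19.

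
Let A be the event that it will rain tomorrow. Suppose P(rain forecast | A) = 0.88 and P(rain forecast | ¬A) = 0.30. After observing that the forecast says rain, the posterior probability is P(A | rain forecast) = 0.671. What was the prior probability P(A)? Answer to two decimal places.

In odds form, posterior odds = prior odds × likelihood ratio, so prior odds = posterior odds ÷ LR.
Posterior odds = 0.671/(1−0.671) = 2.0395. LR = 0.88/0.30 = 2.9333.
Prior odds = 2.0395/2.9333 = 0.6953, so P(A) = 0.6953/(1+0.6953) ≈ 0.41.

P(A) = 0.41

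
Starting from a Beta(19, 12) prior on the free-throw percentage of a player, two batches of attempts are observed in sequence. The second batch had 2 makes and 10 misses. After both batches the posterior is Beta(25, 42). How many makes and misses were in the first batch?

Because Beta–binomial updating is additive in the counts, the combined data contributed (α_post−α_prior, β_post−β_prior) successes and failures.
Total across both batches: 25−19=6 makes, 42−12=30 misses.
Subtract the second batch: 6−2=4 makes and 30−10=20 misses.

4 makes and 20 misses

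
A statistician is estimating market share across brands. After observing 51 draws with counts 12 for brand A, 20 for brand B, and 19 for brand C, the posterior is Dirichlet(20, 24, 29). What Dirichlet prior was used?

For a Dirichlet(α) prior with multinomial counts c, the posterior is Dirichlet(α + c) componentwise.
Subtract each count from the matching posterior parameter: 20−12=8, 24−20=4, 29−19=10.

Dirichlet(8, 4, 10)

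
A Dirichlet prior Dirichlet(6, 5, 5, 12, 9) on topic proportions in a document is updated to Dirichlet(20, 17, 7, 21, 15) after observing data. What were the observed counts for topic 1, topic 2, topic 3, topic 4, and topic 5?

For a Dirichlet(α) prior with multinomial counts c, the posterior is Dirichlet(α + c) componentwise.
Counts are posterior − prior componentwise: 20−6=14, 17−5=12, 7−5=2, 21−12=9, 15−9=6.

counts (14, 12, 2, 9, 6)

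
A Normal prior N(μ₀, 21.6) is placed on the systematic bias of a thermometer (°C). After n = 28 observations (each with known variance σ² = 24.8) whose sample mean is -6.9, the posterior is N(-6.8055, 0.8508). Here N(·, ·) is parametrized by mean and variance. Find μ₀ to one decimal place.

μ₀ = -4.5

With known observation variance, the Normal–Normal posterior has precision τ_n = τ₀ + n/σ² and mean μ_n = (τ₀μ₀ + (n/σ²)x̄)/τ_n.
Here τ₀ = 1/21.6 = 0.046296 and τ_data = 28/24.8 = 1.129032, so τ_n = 1.175328.
Rearranging for μ₀: μ₀ = (μ_n·τ_n − τ_data·x̄)/τ₀ = (-6.8055·1.175328 − 1.129032·-6.9) / 0.046296 = -0.208374/0.046296 ≈ -4.5.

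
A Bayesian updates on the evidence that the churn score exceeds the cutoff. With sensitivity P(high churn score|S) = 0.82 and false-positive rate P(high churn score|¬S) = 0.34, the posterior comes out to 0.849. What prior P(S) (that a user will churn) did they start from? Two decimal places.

In odds form, posterior odds = prior odds × likelihood ratio, so prior odds = posterior odds ÷ LR.
Posterior odds = 0.849/(1−0.849) = 5.6225. LR = 0.82/0.34 = 2.4118.
Prior odds = 5.6225/2.4118 = 2.3312, so P(S) = 2.3312/(1+2.3312) ≈ 0.70.

P(S) = 0.70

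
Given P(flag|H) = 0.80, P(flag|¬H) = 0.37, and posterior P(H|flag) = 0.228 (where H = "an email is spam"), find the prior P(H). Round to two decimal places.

P(H) = 0.12

In odds form, posterior odds = prior odds × likelihood ratio, so prior odds = posterior odds ÷ LR.
Posterior odds = 0.228/(1−0.228) = 0.2953. LR = 0.80/0.37 = 2.1622.
Prior odds = 0.2953/2.1622 = 0.1366, so P(H) = 0.1366/(1+0.1366) ≈ 0.12.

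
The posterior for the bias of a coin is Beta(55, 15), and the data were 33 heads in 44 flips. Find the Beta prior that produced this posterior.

Beta(22, 4)

Under Beta–binomial conjugacy the posterior parameters are (a+s, b+f).
So a = 55 − 33 = 22 and b = 15 − 11 = 4.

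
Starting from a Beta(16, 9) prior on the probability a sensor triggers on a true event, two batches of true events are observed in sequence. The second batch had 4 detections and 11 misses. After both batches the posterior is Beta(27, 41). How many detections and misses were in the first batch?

7 detections and 21 misses

Because Beta–binomial updating is additive in the counts, the combined data contributed (α_post−α_prior, β_post−β_prior) successes and failures.
Total across both batches: 27−16=11 detections, 41−9=32 misses.
Subtract the second batch: 11−4=7 detections and 32−11=21 misses.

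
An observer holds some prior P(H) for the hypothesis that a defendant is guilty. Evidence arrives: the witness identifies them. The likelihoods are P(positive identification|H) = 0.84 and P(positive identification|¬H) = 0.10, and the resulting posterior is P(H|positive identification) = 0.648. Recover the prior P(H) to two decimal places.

P(H) = 0.18

Bayes' rule in odds form gives O(H|E) = O(H)·[P(E|H)/P(E|¬H)], hence O(H) = O(H|E)/LR.
Posterior odds = 0.648/(1−0.648) = 1.8409. LR = 0.84/0.10 = 8.4000.
Prior odds = 1.8409/8.4000 = 0.2192, so P(H) = 0.2192/(1+0.2192) ≈ 0.18.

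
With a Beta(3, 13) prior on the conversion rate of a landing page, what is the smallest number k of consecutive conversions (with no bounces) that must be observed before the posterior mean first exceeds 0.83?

After k conversions and 0 bounces the posterior is Beta(3+k, 13), with mean (3+k)/(3+13+k).
Set (3+k)/(16+k) > 0.83 and solve: k > (0.83·16 − 3)/(1 − 0.83) = 60.471.
The smallest integer exceeding 60.471 is 61, and checking k=61: (64)/(77) = 0.8312 > 0.83.

k = 61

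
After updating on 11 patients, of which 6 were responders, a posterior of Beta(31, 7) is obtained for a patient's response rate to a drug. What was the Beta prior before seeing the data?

Beta(25, 2)

Under Beta–binomial conjugacy the posterior parameters are (α+s, β+f).
So α = 31 − 6 = 25 and β = 7 − 5 = 2.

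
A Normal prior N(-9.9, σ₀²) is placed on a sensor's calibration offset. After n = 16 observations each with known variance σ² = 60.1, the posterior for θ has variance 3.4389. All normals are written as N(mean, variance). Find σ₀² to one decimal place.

For the Normal–Normal model with known σ², precisions add: τ_n = τ₀ + n/σ².
So 1/σ₀² = 1/3.4389 − 16/60.1 = 0.290791 − 0.266223 = 0.024568.
Hence σ₀² = 1/0.024568 ≈ 40.7.

σ₀² = 40.7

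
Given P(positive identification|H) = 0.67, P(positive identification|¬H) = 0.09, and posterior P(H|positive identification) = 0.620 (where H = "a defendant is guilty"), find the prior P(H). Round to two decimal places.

P(H) = 0.18

In odds form, posterior odds = prior odds × likelihood ratio, so prior odds = posterior odds ÷ LR.
Posterior odds = 0.620/(1−0.620) = 1.6316. LR = 0.67/0.09 = 7.4444.
Prior odds = 1.6316/7.4444 = 0.2192, so P(H) = 0.2192/(1+0.2192) ≈ 0.18.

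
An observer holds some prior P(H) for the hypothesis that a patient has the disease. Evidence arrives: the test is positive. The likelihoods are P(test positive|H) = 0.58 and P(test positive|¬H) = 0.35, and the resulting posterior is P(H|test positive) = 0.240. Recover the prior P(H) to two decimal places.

P(H) = 0.16

In odds form, posterior odds = prior odds × likelihood ratio, so prior odds = posterior odds ÷ LR.
Posterior odds = 0.240/(1−0.240) = 0.3158. LR = 0.58/0.35 = 1.6571.
Prior odds = 0.3158/1.6571 = 0.1906, so P(H) = 0.1906/(1+0.1906) ≈ 0.16.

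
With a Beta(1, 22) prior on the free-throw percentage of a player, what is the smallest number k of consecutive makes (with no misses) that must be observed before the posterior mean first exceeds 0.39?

k = 14

After k makes and 0 misses the posterior is Beta(1+k, 22), with mean (1+k)/(1+22+k).
Set (1+k)/(23+k) > 0.39 and solve: k > (0.39·23 − 1)/(1 − 0.39) = 13.066.
The smallest integer exceeding 13.066 is 14.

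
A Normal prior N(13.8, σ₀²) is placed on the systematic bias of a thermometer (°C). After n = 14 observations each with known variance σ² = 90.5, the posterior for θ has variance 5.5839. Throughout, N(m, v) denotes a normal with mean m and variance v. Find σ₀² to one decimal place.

σ₀² = 41.0

Posterior precision equals prior precision plus data precision: 1/σ_n² = 1/σ₀² + n/σ².
So 1/σ₀² = 1/5.5839 − 14/90.5 = 0.179086 − 0.154696 = 0.024390.
Hence σ₀² = 1/0.024390 ≈ 41.0.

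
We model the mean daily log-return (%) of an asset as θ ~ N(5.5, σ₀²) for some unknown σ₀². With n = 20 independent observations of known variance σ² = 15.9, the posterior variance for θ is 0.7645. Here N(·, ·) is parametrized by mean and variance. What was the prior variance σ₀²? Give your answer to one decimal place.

Posterior precision equals prior precision plus data precision: 1/σ_n² = 1/σ₀² + n/σ².
So 1/σ₀² = 1/0.7645 − 20/15.9 = 1.308044 − 1.257862 = 0.050182.
Hence σ₀² = 1/0.050182 ≈ 19.9.

σ₀² = 19.9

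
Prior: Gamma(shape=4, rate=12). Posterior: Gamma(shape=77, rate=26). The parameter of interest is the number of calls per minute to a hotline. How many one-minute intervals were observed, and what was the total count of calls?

Gamma–Poisson conjugacy: posterior shape = α + Σxᵢ, posterior rate = β + n.
Matching: Σxᵢ = 77 − 4 = 73 and n = 26 − 12 = 14.

n = 14 one-minute intervals with total 73 calls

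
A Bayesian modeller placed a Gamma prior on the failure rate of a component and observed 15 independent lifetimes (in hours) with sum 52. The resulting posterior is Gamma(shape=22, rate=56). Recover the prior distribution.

Gamma(shape=7, rate=4)

Gamma–exponential conjugacy: posterior shape = α + n, posterior rate = β + Σtᵢ.
So α = 22 − 15 = 7 and β = 56 − 52 = 4.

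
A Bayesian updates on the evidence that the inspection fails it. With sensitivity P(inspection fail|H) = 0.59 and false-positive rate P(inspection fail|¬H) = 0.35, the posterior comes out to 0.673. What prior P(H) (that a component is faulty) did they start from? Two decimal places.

In odds form, posterior odds = prior odds × likelihood ratio, so prior odds = posterior odds ÷ LR.
Posterior odds = 0.673/(1−0.673) = 2.0581. LR = 0.59/0.35 = 1.6857.
Prior odds = 2.0581/1.6857 = 1.2209, so P(H) = 1.2209/(1+1.2209) ≈ 0.55.

P(H) = 0.55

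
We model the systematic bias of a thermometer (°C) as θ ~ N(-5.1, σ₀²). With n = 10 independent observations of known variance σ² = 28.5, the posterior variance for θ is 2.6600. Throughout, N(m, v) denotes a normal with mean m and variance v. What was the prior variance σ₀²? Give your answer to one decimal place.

σ₀² = 39.9

For the Normal–Normal model with known σ², precisions add: τ_n = τ₀ + n/σ².
So 1/σ₀² = 1/2.6600 − 10/28.5 = 0.375940 − 0.350877 = 0.025063.
Hence σ₀² = 1/0.025063 ≈ 39.9.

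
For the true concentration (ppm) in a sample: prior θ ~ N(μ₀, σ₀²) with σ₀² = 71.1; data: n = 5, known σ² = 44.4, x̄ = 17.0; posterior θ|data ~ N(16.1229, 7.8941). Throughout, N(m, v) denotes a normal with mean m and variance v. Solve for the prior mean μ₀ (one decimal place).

μ₀ = 9.1

With known observation variance, the Normal–Normal posterior has precision τ_n = τ₀ + n/σ² and mean μ_n = (τ₀μ₀ + (n/σ²)x̄)/τ_n.
Here τ₀ = 1/71.1 = 0.014065 and τ_data = 5/44.4 = 0.112613, so τ_n = 0.126678.
Rearranging for μ₀: μ₀ = (μ_n·τ_n − τ_data·x̄)/τ₀ = (16.1229·0.126678 − 0.112613·17.0) / 0.014065 = 0.127996/0.014065 ≈ 9.1.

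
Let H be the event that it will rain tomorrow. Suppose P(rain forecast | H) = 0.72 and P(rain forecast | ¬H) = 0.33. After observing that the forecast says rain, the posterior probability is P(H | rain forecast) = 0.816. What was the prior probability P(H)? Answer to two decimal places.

In odds form, posterior odds = prior odds × likelihood ratio, so prior odds = posterior odds ÷ LR.
Posterior odds = 0.816/(1−0.816) = 4.4348. LR = 0.72/0.33 = 2.1818.
Prior odds = 4.4348/2.1818 = 2.0326, so P(H) = 2.0326/(1+2.0326) ≈ 0.67.

P(H) = 0.67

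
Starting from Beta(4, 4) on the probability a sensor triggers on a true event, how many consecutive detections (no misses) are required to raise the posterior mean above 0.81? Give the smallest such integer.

After k detections and 0 misses the posterior is Beta(4+k, 4), with mean (4+k)/(4+4+k).
Set (4+k)/(8+k) > 0.81 and solve: k > (0.81·8 − 4)/(1 − 0.81) = 13.053.
The smallest integer exceeding 13.053 is 14, and checking k=14: (18)/(22) = 0.8182 > 0.81.

k = 14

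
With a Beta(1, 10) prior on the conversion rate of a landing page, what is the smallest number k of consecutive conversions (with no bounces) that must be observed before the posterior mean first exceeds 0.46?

k = 8

After k conversions and 0 bounces the posterior is Beta(1+k, 10), with mean (1+k)/(1+10+k).
Set (1+k)/(11+k) > 0.46 and solve: k > (0.46·11 − 1)/(1 − 0.46) = 7.519.
The smallest integer exceeding 7.519 is 8, and checking k=8: (9)/(19) = 0.4737 > 0.46.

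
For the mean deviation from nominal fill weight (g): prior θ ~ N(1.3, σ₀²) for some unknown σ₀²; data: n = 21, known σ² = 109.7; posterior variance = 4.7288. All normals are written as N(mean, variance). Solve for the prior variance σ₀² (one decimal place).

Posterior precision equals prior precision plus data precision: 1/σ_n² = 1/σ₀² + n/σ².
So 1/σ₀² = 1/4.7288 − 21/109.7 = 0.211470 − 0.191431 = 0.020039.
Hence σ₀² = 1/0.020039 ≈ 49.9.

σ₀² = 49.9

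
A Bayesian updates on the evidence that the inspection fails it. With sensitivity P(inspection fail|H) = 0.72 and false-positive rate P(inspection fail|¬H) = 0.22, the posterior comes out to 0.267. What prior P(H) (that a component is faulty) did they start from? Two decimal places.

P(H) = 0.10

Bayes' rule in odds form gives O(H|E) = O(H)·[P(E|H)/P(E|¬H)], hence O(H) = O(H|E)/LR.
Posterior odds = 0.267/(1−0.267) = 0.3643. LR = 0.72/0.22 = 3.2727.
Prior odds = 0.3643/3.2727 = 0.1113, so P(H) = 0.1113/(1+0.1113) ≈ 0.10.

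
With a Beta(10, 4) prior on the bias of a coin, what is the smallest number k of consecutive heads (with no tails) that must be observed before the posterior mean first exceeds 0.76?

k = 3

After k heads and 0 tails the posterior is Beta(10+k, 4), with mean (10+k)/(10+4+k).
Set (10+k)/(14+k) > 0.76 and solve: k > (0.76·14 − 10)/(1 − 0.76) = 2.667.
The smallest integer exceeding 2.667 is 3, and checking k=3: (13)/(17) = 0.7647 > 0.76.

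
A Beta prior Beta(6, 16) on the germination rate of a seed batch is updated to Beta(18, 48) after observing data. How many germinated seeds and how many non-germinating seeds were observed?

12 germinated seeds and 32 non-germinating seeds

Beta is conjugate to the binomial likelihood: posterior = Beta(α+s, β+f).
So s = 18 − 6 = 12 and f = 48 − 16 = 32.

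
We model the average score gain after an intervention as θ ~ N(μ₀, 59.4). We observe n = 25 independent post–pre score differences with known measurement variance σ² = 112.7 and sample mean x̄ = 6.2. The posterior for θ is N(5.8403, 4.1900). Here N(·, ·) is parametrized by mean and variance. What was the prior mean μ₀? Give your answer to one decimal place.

With known observation variance, the Normal–Normal posterior has precision τ_n = τ₀ + n/σ² and mean μ_n = (τ₀μ₀ + (n/σ²)x̄)/τ_n.
Here τ₀ = 1/59.4 = 0.016835 and τ_data = 25/112.7 = 0.221828, so τ_n = 0.238663.
Rearranging for μ₀: μ₀ = (μ_n·τ_n − τ_data·x̄)/τ₀ = (5.8403·0.238663 − 0.221828·6.2) / 0.016835 = 0.018530/0.016835 ≈ 1.1.

μ₀ = 1.1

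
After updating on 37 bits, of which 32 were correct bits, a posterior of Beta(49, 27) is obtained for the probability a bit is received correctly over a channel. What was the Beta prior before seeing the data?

A Beta(a, b) prior with s successes and f failures in binomial data gives a Beta(a+s, b+f) posterior.
So a = 49 − 32 = 17 and b = 27 − 5 = 22.

Beta(17, 22)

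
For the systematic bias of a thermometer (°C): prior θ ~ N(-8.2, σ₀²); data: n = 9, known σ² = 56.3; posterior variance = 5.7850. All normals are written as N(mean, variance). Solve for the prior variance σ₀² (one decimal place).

σ₀² = 76.9

For the Normal–Normal model with known σ², precisions add: τ_n = τ₀ + n/σ².
So 1/σ₀² = 1/5.7850 − 9/56.3 = 0.172861 − 0.159858 = 0.013003.
Hence σ₀² = 1/0.013003 ≈ 76.9.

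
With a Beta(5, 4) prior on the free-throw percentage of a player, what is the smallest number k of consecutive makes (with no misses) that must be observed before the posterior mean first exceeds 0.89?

After k makes and 0 misses the posterior is Beta(5+k, 4), with mean (5+k)/(5+4+k).
Set (5+k)/(9+k) > 0.89 and solve: k > (0.89·9 − 5)/(1 − 0.89) = 27.364.
The smallest integer exceeding 27.364 is 28, and checking k=28: (33)/(37) = 0.8919 > 0.89.

k = 28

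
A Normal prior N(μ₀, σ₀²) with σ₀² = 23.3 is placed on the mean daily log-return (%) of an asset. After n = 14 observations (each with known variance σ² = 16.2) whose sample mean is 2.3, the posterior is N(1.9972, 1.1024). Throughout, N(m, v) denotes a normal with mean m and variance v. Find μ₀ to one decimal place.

The posterior mean is a precision-weighted average: μ_n = (τ₀μ₀ + τ_data·x̄)/(τ₀+τ_data), with τ₀=1/σ₀² and τ_data=n/σ².
Here τ₀ = 1/23.3 = 0.042918 and τ_data = 14/16.2 = 0.864198, so τ_n = 0.907116.
Rearranging for μ₀: μ₀ = (μ_n·τ_n − τ_data·x̄)/τ₀ = (1.9972·0.907116 − 0.864198·2.3) / 0.042918 = -0.175963/0.042918 ≈ -4.1.

μ₀ = -4.1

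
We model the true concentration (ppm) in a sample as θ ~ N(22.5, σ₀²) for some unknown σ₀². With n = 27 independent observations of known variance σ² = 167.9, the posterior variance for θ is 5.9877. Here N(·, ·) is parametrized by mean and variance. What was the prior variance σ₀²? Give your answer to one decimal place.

σ₀² = 161.3

For the Normal–Normal model with known σ², precisions add: τ_n = τ₀ + n/σ².
So 1/σ₀² = 1/5.9877 − 27/167.9 = 0.167009 − 0.160810 = 0.006199.
Hence σ₀² = 1/0.006199 ≈ 161.3.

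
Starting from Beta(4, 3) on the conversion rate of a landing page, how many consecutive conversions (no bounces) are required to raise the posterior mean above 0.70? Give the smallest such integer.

k = 4

After k conversions and 0 bounces the posterior is Beta(4+k, 3), with mean (4+k)/(4+3+k).
Set (4+k)/(7+k) > 0.70 and solve: k > (0.70·7 − 4)/(1 − 0.70) = 3.000.
The smallest integer exceeding 3.000 is 4, and checking k=4: (8)/(11) = 0.7273 > 0.70.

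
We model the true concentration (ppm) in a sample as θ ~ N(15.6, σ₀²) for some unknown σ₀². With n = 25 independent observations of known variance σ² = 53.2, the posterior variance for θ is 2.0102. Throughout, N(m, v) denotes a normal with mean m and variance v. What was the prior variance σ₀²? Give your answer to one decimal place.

σ₀² = 36.3

Posterior precision equals prior precision plus data precision: 1/σ_n² = 1/σ₀² + n/σ².
So 1/σ₀² = 1/2.0102 − 25/53.2 = 0.497463 − 0.469925 = 0.027538.
Hence σ₀² = 1/0.027538 ≈ 36.3.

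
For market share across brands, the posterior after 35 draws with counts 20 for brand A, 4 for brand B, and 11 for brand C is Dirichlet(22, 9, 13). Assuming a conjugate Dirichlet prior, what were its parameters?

Dirichlet(2, 5, 2)

For a Dirichlet(α) prior with multinomial counts c, the posterior is Dirichlet(α + c) componentwise.
Subtract each count from the matching posterior parameter: 22−20=2, 9−4=5, 13−11=2.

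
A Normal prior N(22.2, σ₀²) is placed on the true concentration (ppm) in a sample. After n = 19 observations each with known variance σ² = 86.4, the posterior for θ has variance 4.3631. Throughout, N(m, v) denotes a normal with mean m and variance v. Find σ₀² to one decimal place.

σ₀² = 107.7

For the Normal–Normal model with known σ², precisions add: τ_n = τ₀ + n/σ².
So 1/σ₀² = 1/4.3631 − 19/86.4 = 0.229195 − 0.219907 = 0.009288.
Hence σ₀² = 1/0.009288 ≈ 107.7.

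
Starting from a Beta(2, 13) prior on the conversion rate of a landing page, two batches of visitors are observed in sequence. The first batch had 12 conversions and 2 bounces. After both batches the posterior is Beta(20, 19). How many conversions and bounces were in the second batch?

Sequential conjugate updates are equivalent to a single update on the pooled data, so total successes = posterior α − prior α and total failures = posterior β − prior β.
Total across both batches: 20−2=18 conversions, 19−13=6 bounces.
Subtract the first batch: 18−12=6 conversions and 6−2=4 bounces.

6 conversions and 4 bounces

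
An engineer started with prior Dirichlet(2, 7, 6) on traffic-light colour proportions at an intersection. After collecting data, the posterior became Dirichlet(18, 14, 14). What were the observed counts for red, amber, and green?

For a Dirichlet(α) prior with multinomial counts c, the posterior is Dirichlet(α + c) componentwise.
Counts are posterior − prior componentwise: 18−2=16, 14−7=7, 14−6=8.

counts (16, 7, 8)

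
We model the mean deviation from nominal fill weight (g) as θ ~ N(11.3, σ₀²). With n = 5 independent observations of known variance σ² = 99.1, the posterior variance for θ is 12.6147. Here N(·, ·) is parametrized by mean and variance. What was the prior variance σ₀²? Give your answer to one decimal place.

σ₀² = 34.7

For the Normal–Normal model with known σ², precisions add: τ_n = τ₀ + n/σ².
So 1/σ₀² = 1/12.6147 − 5/99.1 = 0.079273 − 0.050454 = 0.028819.
Hence σ₀² = 1/0.028819 ≈ 34.7.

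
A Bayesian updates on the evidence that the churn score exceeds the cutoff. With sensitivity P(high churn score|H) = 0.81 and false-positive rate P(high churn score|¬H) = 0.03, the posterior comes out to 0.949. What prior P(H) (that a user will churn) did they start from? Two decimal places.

In odds form, posterior odds = prior odds × likelihood ratio, so prior odds = posterior odds ÷ LR.
Posterior odds = 0.949/(1−0.949) = 18.6078. LR = 0.81/0.03 = 27.0000.
Prior odds = 18.6078/27.0000 = 0.6892, so P(H) = 0.6892/(1+0.6892) ≈ 0.41.

P(H) = 0.41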